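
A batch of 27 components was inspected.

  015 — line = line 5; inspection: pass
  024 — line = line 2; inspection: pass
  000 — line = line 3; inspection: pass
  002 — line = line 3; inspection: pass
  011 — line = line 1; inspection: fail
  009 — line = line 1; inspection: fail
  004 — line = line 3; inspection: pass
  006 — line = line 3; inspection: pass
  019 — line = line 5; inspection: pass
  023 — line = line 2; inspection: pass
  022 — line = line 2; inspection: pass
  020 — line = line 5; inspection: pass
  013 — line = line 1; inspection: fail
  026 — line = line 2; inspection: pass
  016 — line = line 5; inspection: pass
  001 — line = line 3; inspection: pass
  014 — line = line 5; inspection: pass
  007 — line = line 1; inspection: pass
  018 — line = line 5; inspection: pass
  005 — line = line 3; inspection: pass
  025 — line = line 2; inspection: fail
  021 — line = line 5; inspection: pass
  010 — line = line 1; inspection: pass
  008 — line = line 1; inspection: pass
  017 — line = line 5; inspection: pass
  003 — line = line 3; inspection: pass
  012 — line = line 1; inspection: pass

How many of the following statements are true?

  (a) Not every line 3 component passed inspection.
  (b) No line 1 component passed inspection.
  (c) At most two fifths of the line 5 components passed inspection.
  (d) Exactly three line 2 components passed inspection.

(a) line 3: |A| = 7, |A ∩ B| = 7; needs A ⊄ B (|A ∖ B| ≥ 1) — false.
(b) line 1: |A| = 7, |A ∩ B| = 4; needs A ∩ B = ∅ (|A ∩ B| = 0) — false.
(c) line 5: |A| = 8, |A ∩ B| = 8; needs |A ∩ B| / |A| ≤ 2/5 — false.
(d) line 2: |A| = 5, |A ∩ B| = 4; needs |A ∩ B| = 3 — false.

0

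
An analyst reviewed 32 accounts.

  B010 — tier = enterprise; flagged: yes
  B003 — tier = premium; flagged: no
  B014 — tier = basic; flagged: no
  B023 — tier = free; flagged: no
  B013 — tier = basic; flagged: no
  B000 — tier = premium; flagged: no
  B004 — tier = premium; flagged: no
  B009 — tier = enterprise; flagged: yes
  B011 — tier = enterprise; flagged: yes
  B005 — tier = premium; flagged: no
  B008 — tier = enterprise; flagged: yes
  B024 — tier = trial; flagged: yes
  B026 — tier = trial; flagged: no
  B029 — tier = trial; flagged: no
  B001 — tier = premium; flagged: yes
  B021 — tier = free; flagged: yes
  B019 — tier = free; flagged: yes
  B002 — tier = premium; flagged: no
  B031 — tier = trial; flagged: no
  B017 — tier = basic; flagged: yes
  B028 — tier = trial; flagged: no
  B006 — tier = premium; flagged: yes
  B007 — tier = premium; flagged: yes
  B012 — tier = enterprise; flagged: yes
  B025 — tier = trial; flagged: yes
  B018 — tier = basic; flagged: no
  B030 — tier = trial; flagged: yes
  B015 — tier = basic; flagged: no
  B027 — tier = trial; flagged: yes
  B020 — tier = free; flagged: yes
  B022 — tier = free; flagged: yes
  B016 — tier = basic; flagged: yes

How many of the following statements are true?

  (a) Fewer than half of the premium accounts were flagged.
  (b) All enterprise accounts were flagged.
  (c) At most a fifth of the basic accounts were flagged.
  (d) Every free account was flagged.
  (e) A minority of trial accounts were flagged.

2

(a) premium: |A| = 8, |A ∩ B| = 3; needs |A ∩ B| < |A ∖ B| — true.
(b) enterprise: |A| = 5, |A ∩ B| = 5; needs A ⊆ B, i.e. every element of A is in B (|A ∖ B| = 0) — true.
(c) basic: |A| = 6, |A ∩ B| = 2; needs |A ∩ B| / |A| ≤ 1/5 — false.
(d) free: |A| = 5, |A ∩ B| = 4; needs A ⊆ B, i.e. every element of A is in B (|A ∖ B| = 0) — false.
(e) trial: |A| = 8, |A ∩ B| = 4; needs |A ∩ B| < |A ∖ B| — false.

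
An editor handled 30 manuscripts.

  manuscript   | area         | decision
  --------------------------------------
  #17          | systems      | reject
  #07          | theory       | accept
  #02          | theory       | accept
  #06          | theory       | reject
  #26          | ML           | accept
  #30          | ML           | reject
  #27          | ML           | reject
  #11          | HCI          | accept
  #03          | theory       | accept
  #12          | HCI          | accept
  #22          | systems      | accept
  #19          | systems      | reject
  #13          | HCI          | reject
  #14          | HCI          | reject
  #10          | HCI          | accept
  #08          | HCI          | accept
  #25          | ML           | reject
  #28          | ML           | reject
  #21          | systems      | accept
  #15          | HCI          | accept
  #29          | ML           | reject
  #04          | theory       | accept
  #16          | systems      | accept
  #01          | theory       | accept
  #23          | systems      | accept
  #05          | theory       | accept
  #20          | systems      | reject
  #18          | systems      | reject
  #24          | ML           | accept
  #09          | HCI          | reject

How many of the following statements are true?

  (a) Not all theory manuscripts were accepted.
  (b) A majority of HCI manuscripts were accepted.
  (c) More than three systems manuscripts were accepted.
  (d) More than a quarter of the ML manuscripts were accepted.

4

(a) theory: |A| = 7, |A ∩ B| = 6; needs A ⊄ B (|A ∖ B| ≥ 1) — true.
(b) HCI: |A| = 8, |A ∩ B| = 5; needs |A ∩ B| > |A ∖ B| — true.
(c) systems: |A| = 8, |A ∩ B| = 4; needs |A ∩ B| > 3 — true.
(d) ML: |A| = 7, |A ∩ B| = 2; needs |A ∩ B| / |A| > 1/4 — true.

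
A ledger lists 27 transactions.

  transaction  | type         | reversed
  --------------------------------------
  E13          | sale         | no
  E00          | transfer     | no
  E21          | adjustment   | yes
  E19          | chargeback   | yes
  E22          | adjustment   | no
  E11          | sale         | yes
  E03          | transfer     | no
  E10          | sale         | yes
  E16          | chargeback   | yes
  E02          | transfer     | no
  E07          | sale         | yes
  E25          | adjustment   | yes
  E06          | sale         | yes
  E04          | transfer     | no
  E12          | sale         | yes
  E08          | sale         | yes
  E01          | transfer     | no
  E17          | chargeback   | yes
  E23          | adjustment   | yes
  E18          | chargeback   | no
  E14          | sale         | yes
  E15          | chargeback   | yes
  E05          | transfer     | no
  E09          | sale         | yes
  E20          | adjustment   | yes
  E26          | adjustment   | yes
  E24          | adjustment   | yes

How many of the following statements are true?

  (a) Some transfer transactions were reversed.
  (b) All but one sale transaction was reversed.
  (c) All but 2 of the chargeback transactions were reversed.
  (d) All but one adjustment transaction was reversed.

(a) transfer: |A| = 6, |A ∩ B| = 0; needs A ∩ B ≠ ∅ (|A ∩ B| ≥ 1) — false.
(b) sale: |A| = 9, |A ∩ B| = 8; needs |A ∖ B| = 1 — true.
(c) chargeback: |A| = 5, |A ∩ B| = 4; needs |A ∖ B| = 2 — false.
(d) adjustment: |A| = 7, |A ∩ B| = 6; needs |A ∖ B| = 1 — true.

2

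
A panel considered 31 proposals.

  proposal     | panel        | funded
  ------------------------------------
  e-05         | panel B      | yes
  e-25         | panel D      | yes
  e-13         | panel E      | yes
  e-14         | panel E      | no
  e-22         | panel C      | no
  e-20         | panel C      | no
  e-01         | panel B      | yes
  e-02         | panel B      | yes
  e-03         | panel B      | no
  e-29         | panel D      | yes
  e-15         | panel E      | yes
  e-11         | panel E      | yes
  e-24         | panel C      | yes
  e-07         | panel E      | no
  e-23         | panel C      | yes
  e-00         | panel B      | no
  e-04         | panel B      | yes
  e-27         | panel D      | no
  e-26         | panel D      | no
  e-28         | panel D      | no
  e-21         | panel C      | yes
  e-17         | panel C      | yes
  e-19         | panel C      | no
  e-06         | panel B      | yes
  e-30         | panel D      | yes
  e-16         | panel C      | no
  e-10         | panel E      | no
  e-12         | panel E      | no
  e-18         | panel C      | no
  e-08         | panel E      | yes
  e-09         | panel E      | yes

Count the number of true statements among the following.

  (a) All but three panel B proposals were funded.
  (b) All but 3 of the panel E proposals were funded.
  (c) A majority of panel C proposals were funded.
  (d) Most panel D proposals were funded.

(a) panel B: |A| = 7, |A ∩ B| = 5; needs |A ∖ B| = 3 — false.
(b) panel E: |A| = 9, |A ∩ B| = 5; needs |A ∖ B| = 3 — false.
(c) panel C: |A| = 9, |A ∩ B| = 4; needs |A ∩ B| > |A ∖ B| — false.
(d) panel D: |A| = 6, |A ∩ B| = 3; needs |A ∩ B| > |A ∖ B| — false.

0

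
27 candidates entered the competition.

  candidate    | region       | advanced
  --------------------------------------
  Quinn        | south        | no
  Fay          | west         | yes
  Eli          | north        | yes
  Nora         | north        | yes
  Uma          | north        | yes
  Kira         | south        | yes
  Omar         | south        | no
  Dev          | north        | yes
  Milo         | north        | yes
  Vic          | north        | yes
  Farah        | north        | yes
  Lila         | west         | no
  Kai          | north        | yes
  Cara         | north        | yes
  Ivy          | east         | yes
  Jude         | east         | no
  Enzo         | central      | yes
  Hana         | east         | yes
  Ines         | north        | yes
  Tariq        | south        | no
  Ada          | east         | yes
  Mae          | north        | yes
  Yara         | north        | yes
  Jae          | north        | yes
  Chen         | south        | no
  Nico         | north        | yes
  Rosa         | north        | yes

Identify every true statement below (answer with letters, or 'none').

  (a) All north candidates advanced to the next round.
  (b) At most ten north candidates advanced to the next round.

(a)

|A| = 15, |A ∩ B| = 15, |A ∖ B| = 0.
(a) A ⊆ B, i.e. every element of A is in B (|A ∖ B| = 0): holds.
(b) |A ∩ B| ≤ 10: fails.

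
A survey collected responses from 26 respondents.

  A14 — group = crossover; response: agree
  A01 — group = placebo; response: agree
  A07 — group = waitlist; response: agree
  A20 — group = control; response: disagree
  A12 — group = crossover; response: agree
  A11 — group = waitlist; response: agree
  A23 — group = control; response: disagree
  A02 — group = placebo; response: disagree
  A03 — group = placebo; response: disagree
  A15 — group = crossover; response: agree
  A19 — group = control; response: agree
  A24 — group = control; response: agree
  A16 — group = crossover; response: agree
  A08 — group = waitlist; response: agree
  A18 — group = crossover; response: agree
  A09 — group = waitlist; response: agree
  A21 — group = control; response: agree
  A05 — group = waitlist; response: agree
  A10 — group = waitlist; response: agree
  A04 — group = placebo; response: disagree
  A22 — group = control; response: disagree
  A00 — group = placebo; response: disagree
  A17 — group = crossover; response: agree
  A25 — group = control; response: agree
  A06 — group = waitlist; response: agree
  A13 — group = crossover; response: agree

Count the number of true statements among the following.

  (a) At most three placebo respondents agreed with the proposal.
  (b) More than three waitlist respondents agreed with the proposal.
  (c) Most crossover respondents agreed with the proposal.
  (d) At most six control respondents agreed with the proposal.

(a) placebo: |A| = 5, |A ∩ B| = 1; needs |A ∩ B| ≤ 3 — true.
(b) waitlist: |A| = 7, |A ∩ B| = 7; needs |A ∩ B| > 3 — true.
(c) crossover: |A| = 7, |A ∩ B| = 7; needs |A ∩ B| > |A ∖ B| — true.
(d) control: |A| = 7, |A ∩ B| = 4; needs |A ∩ B| ≤ 6 — true.

4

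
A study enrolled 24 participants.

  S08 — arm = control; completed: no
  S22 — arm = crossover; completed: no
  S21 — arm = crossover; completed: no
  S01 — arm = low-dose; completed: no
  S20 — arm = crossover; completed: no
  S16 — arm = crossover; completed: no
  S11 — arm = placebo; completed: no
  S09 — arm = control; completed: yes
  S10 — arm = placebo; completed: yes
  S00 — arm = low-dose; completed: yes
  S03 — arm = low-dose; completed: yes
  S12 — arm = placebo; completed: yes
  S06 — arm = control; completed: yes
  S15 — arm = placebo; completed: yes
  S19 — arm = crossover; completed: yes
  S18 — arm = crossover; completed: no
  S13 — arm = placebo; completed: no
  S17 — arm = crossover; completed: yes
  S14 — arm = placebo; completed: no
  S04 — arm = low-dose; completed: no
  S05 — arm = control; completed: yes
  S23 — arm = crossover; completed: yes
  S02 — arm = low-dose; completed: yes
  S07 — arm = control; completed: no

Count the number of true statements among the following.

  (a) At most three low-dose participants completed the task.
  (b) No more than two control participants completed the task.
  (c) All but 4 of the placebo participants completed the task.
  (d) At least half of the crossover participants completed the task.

1

(a) low-dose: |A| = 5, |A ∩ B| = 3; needs |A ∩ B| ≤ 3 — true.
(b) control: |A| = 5, |A ∩ B| = 3; needs |A ∩ B| ≤ 2 — false.
(c) placebo: |A| = 6, |A ∩ B| = 3; needs |A ∖ B| = 4 — false.
(d) crossover: |A| = 8, |A ∩ B| = 3; needs |A ∩ B| ≥ |A ∖ B| — false.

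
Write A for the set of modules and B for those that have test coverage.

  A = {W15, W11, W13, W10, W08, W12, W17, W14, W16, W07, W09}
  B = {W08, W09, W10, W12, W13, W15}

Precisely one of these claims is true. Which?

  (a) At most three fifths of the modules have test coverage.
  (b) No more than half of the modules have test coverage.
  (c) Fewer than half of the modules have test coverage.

(a)

|A| = 11, |A ∩ B| = 6, |A ∖ B| = 5.
(a) requires |A ∩ B| / |A| ≤ 3/5: true.
(b) requires |A ∩ B| ≤ |A ∖ B|: false.
(c) requires |A ∩ B| < |A ∖ B|: false.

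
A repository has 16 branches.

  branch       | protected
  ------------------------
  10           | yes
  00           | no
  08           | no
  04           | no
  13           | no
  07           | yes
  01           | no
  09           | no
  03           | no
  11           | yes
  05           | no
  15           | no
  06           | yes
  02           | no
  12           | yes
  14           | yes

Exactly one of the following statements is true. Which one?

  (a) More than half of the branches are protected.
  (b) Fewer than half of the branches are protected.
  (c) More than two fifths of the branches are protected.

|A| = 16, |A ∩ B| = 6, |A ∖ B| = 10.
(a) requires |A ∩ B| > |A ∖ B|: false.
(b) requires |A ∩ B| < |A ∖ B|: true.
(c) requires |A ∩ B| / |A| > 2/5: false.

(b)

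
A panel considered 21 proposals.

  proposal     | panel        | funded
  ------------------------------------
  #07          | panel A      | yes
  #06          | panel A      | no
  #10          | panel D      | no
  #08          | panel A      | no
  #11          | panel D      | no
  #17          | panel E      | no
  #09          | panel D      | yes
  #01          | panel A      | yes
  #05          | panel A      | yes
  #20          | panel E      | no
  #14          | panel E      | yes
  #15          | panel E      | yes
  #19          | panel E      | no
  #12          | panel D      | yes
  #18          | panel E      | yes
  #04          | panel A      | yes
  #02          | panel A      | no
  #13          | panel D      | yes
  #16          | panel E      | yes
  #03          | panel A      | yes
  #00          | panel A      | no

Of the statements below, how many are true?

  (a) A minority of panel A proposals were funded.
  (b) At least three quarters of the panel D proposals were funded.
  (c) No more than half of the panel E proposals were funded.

(a) panel A: |A| = 9, |A ∩ B| = 5; needs |A ∩ B| < |A ∖ B| — false.
(b) panel D: |A| = 5, |A ∩ B| = 3; needs |A ∩ B| / |A| ≥ 3/4 — false.
(c) panel E: |A| = 7, |A ∩ B| = 4; needs |A ∩ B| ≤ |A ∖ B| — false.

0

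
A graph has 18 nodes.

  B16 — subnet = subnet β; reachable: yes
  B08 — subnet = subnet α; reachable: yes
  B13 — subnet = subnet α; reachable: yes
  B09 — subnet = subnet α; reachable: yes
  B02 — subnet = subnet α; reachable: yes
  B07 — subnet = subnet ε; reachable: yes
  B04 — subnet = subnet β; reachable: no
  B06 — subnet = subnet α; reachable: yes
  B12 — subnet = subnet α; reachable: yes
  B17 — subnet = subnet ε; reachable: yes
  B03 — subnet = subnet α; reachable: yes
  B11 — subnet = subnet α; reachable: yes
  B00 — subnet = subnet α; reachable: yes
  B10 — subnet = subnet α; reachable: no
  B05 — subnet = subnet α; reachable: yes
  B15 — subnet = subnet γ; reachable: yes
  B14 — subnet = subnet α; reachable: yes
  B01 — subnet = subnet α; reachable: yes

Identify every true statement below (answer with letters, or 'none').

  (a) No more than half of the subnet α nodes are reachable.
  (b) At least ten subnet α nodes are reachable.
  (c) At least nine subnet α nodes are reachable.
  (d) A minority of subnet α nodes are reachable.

(b), (c)

|A| = 13, |A ∩ B| = 12, |A ∖ B| = 1.
(a) |A ∩ B| ≤ |A ∖ B|: fails.
(b) |A ∩ B| ≥ 10: holds.
(c) |A ∩ B| ≥ 9: holds.
(d) |A ∩ B| < |A ∖ B|: fails.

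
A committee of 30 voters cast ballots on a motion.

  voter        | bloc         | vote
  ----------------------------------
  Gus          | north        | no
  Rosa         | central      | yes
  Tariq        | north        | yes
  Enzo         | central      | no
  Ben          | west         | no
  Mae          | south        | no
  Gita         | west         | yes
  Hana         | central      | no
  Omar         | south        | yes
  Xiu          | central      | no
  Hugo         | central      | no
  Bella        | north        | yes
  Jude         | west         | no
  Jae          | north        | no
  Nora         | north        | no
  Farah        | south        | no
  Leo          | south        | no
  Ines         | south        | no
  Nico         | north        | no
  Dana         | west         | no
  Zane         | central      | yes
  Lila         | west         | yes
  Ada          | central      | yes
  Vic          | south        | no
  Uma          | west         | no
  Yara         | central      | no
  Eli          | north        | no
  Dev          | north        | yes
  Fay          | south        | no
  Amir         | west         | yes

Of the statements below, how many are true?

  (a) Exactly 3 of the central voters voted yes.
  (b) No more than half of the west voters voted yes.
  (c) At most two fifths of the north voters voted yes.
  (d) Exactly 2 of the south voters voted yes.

3

(a) central: |A| = 8, |A ∩ B| = 3; needs |A ∩ B| = 3 — true.
(b) west: |A| = 7, |A ∩ B| = 3; needs |A ∩ B| ≤ |A ∖ B| — true.
(c) north: |A| = 8, |A ∩ B| = 3; needs |A ∩ B| / |A| ≤ 2/5 — true.
(d) south: |A| = 7, |A ∩ B| = 1; needs |A ∩ B| = 2 — false.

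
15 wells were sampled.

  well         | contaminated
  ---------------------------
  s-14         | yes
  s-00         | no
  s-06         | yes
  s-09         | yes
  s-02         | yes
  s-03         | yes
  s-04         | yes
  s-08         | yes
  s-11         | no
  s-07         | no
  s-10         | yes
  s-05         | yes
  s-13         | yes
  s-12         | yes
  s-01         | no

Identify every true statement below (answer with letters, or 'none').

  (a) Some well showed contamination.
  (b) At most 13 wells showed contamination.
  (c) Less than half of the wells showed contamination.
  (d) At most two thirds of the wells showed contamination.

(a), (b)

|A| = 15, |A ∩ B| = 11, |A ∖ B| = 4.
(a) A ∩ B ≠ ∅ (|A ∩ B| ≥ 1): holds.
(b) |A ∩ B| ≤ 13: holds.
(c) |A ∩ B| < |A ∖ B|: fails.
(d) |A ∩ B| / |A| ≤ 2/3: fails.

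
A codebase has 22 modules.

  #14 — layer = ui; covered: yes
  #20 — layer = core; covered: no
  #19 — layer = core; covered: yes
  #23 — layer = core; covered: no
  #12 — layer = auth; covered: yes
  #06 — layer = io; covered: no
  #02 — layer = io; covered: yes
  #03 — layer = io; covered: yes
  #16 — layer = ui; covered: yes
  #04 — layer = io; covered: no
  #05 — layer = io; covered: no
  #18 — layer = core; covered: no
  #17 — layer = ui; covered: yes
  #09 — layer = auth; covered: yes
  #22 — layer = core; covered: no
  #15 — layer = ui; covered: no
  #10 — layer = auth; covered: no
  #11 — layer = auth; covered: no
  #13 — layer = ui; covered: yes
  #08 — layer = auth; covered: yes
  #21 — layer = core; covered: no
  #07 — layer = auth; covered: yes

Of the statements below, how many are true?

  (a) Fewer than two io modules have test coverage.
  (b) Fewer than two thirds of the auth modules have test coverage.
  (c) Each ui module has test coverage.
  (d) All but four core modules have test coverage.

(a) io: |A| = 5, |A ∩ B| = 2; needs |A ∩ B| < 2 — false.
(b) auth: |A| = 6, |A ∩ B| = 4; needs |A ∩ B| / |A| < 2/3 — false.
(c) ui: |A| = 5, |A ∩ B| = 4; needs A ⊆ B, i.e. every element of A is in B (|A ∖ B| = 0) — false.
(d) core: |A| = 6, |A ∩ B| = 1; needs |A ∖ B| = 4 — false.

0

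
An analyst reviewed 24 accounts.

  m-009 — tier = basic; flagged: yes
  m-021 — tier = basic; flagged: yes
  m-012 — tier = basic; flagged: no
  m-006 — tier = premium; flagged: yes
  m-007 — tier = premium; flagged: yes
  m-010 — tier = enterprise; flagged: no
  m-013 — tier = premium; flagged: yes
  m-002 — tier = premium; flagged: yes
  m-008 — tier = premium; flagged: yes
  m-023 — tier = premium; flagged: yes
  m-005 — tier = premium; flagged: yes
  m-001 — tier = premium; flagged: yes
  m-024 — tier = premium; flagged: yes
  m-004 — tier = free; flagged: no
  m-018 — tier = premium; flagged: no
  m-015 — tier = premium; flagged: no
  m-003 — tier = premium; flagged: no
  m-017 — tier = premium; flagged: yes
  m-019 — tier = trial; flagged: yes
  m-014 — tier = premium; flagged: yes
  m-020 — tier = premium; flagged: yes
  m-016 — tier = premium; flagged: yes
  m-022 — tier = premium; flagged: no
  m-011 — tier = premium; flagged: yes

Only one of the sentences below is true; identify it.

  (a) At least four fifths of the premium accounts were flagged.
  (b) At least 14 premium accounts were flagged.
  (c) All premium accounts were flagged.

|A| = 18, |A ∩ B| = 14, |A ∖ B| = 4.
(a) requires |A ∩ B| / |A| ≥ 4/5: false.
(b) requires |A ∩ B| ≥ 14: true.
(c) requires A ⊆ B, i.e. every element of A is in B (|A ∖ B| = 0): false.

(b)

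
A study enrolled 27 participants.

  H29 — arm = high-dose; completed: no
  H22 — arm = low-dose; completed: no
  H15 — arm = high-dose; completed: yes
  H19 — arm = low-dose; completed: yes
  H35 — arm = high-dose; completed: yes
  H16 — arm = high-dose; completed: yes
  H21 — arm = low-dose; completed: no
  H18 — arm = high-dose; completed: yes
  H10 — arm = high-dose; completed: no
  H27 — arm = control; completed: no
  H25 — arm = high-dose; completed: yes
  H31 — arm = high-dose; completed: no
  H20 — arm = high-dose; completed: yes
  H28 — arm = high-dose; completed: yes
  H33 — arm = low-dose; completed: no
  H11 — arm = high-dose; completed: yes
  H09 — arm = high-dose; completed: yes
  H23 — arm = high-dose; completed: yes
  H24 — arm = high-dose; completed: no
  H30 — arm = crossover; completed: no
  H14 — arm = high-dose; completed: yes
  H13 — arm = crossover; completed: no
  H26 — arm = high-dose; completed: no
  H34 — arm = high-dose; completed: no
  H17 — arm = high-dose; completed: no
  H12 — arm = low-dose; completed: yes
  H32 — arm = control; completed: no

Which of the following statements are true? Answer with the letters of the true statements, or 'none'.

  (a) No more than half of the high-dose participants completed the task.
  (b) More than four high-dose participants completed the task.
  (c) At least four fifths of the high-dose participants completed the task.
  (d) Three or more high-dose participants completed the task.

(b), (d)

|A| = 18, |A ∩ B| = 11, |A ∖ B| = 7.
(a) |A ∩ B| ≤ |A ∖ B|: fails.
(b) |A ∩ B| > 4: holds.
(c) |A ∩ B| / |A| ≥ 4/5: fails.
(d) |A ∩ B| ≥ 3: holds.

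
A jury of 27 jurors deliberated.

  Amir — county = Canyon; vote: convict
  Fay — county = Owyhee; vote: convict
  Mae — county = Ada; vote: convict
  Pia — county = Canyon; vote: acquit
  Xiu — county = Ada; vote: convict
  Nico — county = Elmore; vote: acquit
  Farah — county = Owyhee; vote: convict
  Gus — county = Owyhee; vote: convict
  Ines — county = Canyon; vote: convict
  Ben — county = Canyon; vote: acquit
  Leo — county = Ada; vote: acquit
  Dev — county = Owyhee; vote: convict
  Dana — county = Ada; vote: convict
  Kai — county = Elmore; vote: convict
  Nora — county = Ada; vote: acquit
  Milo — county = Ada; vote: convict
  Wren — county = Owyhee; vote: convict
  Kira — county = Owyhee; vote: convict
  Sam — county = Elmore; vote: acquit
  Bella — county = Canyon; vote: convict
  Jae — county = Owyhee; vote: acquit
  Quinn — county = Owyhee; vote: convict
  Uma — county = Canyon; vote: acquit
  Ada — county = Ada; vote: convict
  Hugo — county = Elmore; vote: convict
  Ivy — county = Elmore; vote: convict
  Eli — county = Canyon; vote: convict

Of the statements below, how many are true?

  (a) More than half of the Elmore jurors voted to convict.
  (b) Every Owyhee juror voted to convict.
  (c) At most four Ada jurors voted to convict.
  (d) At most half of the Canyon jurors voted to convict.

(a) Elmore: |A| = 5, |A ∩ B| = 3; needs |A ∩ B| > |A ∖ B| — true.
(b) Owyhee: |A| = 8, |A ∩ B| = 7; needs A ⊆ B, i.e. every element of A is in B (|A ∖ B| = 0) — false.
(c) Ada: |A| = 7, |A ∩ B| = 5; needs |A ∩ B| ≤ 4 — false.
(d) Canyon: |A| = 7, |A ∩ B| = 4; needs |A ∩ B| ≤ |A ∖ B| — false.

1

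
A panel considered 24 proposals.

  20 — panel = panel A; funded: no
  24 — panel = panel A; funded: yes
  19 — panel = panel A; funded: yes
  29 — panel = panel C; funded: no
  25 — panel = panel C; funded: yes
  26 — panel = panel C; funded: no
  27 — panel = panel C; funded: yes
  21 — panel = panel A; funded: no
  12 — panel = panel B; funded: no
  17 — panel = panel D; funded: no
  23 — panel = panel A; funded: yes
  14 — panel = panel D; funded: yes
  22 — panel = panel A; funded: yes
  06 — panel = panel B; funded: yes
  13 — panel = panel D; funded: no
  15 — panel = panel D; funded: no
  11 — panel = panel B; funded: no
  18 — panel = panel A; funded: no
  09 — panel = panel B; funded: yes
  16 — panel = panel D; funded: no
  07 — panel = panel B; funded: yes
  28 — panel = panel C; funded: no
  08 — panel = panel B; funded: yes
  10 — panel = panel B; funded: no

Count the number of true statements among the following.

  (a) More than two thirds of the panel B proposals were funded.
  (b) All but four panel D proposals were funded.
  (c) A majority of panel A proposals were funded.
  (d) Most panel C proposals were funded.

2

(a) panel B: |A| = 7, |A ∩ B| = 4; needs |A ∩ B| / |A| > 2/3 — false.
(b) panel D: |A| = 5, |A ∩ B| = 1; needs |A ∖ B| = 4 — true.
(c) panel A: |A| = 7, |A ∩ B| = 4; needs |A ∩ B| > |A ∖ B| — true.
(d) panel C: |A| = 5, |A ∩ B| = 2; needs |A ∩ B| > |A ∖ B| — false.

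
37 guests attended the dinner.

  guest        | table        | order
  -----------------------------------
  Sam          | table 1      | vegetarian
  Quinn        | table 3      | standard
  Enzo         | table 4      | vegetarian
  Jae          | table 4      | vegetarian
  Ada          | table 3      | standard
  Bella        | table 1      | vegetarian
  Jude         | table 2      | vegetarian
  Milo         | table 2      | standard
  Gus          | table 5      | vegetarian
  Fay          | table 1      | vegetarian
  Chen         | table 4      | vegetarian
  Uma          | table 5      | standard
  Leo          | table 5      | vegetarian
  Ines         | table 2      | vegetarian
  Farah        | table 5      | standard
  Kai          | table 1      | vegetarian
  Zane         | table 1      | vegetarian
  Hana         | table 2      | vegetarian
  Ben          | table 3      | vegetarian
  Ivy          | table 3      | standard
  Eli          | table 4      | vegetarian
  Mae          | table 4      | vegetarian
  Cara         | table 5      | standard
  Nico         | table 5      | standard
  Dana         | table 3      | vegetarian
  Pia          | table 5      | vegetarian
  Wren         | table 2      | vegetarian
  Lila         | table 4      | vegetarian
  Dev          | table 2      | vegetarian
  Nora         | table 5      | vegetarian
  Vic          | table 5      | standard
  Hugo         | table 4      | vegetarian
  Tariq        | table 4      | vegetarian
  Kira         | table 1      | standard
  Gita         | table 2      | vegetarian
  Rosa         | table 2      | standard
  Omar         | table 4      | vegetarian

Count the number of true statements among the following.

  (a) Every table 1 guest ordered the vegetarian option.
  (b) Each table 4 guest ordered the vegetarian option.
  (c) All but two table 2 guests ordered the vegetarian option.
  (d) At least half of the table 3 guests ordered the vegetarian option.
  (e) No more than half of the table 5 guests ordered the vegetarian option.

(a) table 1: |A| = 6, |A ∩ B| = 5; needs A ⊆ B, i.e. every element of A is in B (|A ∖ B| = 0) — false.
(b) table 4: |A| = 9, |A ∩ B| = 9; needs A ⊆ B, i.e. every element of A is in B (|A ∖ B| = 0) — true.
(c) table 2: |A| = 8, |A ∩ B| = 6; needs |A ∖ B| = 2 — true.
(d) table 3: |A| = 5, |A ∩ B| = 2; needs |A ∩ B| ≥ |A ∖ B| — false.
(e) table 5: |A| = 9, |A ∩ B| = 4; needs |A ∩ B| ≤ |A ∖ B| — true.

3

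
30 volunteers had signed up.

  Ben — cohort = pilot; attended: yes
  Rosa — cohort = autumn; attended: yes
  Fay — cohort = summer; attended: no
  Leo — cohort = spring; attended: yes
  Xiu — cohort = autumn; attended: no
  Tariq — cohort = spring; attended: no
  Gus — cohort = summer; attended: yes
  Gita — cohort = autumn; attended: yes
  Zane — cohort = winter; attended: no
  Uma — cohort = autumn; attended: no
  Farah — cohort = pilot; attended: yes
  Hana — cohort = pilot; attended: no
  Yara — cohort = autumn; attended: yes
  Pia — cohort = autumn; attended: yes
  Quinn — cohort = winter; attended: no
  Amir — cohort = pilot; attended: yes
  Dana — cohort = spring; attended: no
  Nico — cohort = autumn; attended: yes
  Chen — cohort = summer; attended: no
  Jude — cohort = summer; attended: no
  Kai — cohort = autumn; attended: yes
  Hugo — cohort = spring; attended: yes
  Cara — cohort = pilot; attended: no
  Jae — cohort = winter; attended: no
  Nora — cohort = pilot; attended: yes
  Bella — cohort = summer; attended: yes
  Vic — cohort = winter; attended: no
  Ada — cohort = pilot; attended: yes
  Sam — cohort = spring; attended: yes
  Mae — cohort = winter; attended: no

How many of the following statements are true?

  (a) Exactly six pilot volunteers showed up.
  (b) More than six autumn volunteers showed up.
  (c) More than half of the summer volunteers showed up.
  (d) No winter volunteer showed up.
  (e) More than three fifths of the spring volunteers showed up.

1

(a) pilot: |A| = 7, |A ∩ B| = 5; needs |A ∩ B| = 6 — false.
(b) autumn: |A| = 8, |A ∩ B| = 6; needs |A ∩ B| > 6 — false.
(c) summer: |A| = 5, |A ∩ B| = 2; needs |A ∩ B| > |A ∖ B| — false.
(d) winter: |A| = 5, |A ∩ B| = 0; needs A ∩ B = ∅ (|A ∩ B| = 0) — true.
(e) spring: |A| = 5, |A ∩ B| = 3; needs |A ∩ B| / |A| > 3/5 — false.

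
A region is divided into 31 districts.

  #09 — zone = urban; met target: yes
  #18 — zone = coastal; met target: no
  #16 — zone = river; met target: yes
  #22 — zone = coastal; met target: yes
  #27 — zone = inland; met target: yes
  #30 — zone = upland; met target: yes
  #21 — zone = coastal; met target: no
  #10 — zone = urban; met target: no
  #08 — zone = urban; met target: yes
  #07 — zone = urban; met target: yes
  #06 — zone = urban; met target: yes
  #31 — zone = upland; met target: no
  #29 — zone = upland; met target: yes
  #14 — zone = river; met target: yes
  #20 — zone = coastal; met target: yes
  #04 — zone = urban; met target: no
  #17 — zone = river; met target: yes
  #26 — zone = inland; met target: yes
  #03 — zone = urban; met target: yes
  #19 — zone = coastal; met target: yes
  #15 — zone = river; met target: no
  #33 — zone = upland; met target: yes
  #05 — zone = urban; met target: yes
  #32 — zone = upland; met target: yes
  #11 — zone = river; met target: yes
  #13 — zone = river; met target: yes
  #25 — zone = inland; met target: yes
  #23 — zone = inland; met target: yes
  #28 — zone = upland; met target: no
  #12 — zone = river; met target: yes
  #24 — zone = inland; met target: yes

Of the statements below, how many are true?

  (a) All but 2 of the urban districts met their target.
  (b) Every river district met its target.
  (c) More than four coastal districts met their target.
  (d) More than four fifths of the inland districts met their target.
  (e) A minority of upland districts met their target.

(a) urban: |A| = 8, |A ∩ B| = 6; needs |A ∖ B| = 2 — true.
(b) river: |A| = 7, |A ∩ B| = 6; needs A ⊆ B, i.e. every element of A is in B (|A ∖ B| = 0) — false.
(c) coastal: |A| = 5, |A ∩ B| = 3; needs |A ∩ B| > 4 — false.
(d) inland: |A| = 5, |A ∩ B| = 5; needs |A ∩ B| / |A| > 4/5 — true.
(e) upland: |A| = 6, |A ∩ B| = 4; needs |A ∩ B| < |A ∖ B| — false.

2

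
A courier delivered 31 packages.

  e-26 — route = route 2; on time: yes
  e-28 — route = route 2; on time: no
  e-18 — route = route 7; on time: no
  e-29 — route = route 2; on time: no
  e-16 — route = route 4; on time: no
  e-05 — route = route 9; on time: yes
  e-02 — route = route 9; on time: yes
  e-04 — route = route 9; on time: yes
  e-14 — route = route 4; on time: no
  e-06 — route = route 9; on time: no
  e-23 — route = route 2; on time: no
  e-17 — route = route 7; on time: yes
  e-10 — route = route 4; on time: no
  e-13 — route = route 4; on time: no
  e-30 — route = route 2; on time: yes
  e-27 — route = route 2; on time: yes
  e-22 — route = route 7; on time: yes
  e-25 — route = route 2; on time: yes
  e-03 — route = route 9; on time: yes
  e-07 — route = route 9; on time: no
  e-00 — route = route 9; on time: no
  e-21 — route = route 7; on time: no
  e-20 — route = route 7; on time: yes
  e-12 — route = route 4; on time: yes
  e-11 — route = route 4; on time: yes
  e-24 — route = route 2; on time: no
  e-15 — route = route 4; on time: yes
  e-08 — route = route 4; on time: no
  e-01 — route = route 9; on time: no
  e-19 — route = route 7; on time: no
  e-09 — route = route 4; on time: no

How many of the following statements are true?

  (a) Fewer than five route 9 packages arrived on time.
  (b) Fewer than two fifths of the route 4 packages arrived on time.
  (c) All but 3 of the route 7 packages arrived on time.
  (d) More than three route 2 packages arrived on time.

4

(a) route 9: |A| = 8, |A ∩ B| = 4; needs |A ∩ B| < 5 — true.
(b) route 4: |A| = 9, |A ∩ B| = 3; needs |A ∩ B| / |A| < 2/5 — true.
(c) route 7: |A| = 6, |A ∩ B| = 3; needs |A ∖ B| = 3 — true.
(d) route 2: |A| = 8, |A ∩ B| = 4; needs |A ∩ B| > 3 — true.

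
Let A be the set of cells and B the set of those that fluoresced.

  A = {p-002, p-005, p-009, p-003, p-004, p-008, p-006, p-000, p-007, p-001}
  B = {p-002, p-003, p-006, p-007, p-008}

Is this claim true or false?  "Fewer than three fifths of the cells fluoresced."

Truth condition: |A ∩ B| / |A| < 3/5.
A (the restrictor) = {p-002, p-005, p-009, p-003, p-004, p-008, p-006, p-000, p-007, p-001}, |A| = 10.
A ∩ B = {p-002, p-003, p-008, p-006, p-007}, so |A ∩ B| = 5.
A ∖ B = {p-005, p-009, p-004, p-000, p-001}, so |A ∖ B| = 5.
|A ∩ B|/|A| = 5/10, so the statement is true.

True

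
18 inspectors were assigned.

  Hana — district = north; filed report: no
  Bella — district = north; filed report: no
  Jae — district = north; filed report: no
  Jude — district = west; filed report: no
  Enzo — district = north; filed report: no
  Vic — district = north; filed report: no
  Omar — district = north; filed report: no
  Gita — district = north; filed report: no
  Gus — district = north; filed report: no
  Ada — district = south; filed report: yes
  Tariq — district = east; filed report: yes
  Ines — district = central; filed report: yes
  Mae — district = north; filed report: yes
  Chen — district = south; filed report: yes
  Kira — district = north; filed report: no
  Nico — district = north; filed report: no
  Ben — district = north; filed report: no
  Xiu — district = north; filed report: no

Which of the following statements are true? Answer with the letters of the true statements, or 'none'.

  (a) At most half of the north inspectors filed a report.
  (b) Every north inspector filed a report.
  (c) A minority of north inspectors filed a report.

|A| = 13, |A ∩ B| = 1, |A ∖ B| = 12.
(a) |A ∩ B| ≤ |A ∖ B|: holds.
(b) A ⊆ B, i.e. every element of A is in B (|A ∖ B| = 0): fails.
(c) |A ∩ B| < |A ∖ B|: holds.

(a), (c)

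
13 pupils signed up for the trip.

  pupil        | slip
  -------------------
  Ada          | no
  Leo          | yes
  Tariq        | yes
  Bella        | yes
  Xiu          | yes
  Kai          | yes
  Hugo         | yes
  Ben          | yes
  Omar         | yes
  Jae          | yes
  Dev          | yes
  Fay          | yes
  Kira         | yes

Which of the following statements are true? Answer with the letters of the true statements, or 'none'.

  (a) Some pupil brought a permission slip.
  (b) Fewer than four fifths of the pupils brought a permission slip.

|A| = 13, |A ∩ B| = 12, |A ∖ B| = 1.
(a) A ∩ B ≠ ∅ (|A ∩ B| ≥ 1): holds.
(b) |A ∩ B| / |A| < 4/5: fails.

(a)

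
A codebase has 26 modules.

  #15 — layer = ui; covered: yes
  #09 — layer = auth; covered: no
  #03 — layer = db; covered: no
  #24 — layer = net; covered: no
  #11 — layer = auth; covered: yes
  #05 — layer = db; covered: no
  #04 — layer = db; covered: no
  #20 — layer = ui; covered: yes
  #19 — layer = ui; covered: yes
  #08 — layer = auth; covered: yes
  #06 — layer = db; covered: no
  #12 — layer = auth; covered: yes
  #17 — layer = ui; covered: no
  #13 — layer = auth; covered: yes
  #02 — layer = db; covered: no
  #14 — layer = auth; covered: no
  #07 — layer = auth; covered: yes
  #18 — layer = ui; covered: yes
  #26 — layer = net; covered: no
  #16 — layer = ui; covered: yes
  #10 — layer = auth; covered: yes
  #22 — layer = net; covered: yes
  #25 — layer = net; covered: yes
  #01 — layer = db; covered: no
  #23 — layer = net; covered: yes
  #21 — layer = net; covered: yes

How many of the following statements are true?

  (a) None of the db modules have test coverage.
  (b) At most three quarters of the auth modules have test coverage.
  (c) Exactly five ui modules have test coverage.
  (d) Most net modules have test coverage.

4

(a) db: |A| = 6, |A ∩ B| = 0; needs A ∩ B = ∅ (|A ∩ B| = 0) — true.
(b) auth: |A| = 8, |A ∩ B| = 6; needs |A ∩ B| / |A| ≤ 3/4 — true.
(c) ui: |A| = 6, |A ∩ B| = 5; needs |A ∩ B| = 5 — true.
(d) net: |A| = 6, |A ∩ B| = 4; needs |A ∩ B| > |A ∖ B| — true.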